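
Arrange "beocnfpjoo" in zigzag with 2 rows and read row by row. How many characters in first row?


Zigzag "beocnfpjoo" into 2 rows:
Placing characters:
  'b' => row 0
  'e' => row 1
  'o' => row 0
  'c' => row 1
  'n' => row 0
  'f' => row 1
  'p' => row 0
  'j' => row 1
  'o' => row 0
  'o' => row 1
Rows:
  Row 0: "bonpo"
  Row 1: "ecfjo"
First row length: 5

5


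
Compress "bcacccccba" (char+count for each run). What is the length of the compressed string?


Input: bcacccccba
Runs:
  'b' x 1 => "b1"
  'c' x 1 => "c1"
  'a' x 1 => "a1"
  'c' x 5 => "c5"
  'b' x 1 => "b1"
  'a' x 1 => "a1"
Compressed: "b1c1a1c5b1a1"
Compressed length: 12

12


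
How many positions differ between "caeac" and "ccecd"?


Comparing "caeac" and "ccecd" position by position:
  Position 0: 'c' vs 'c' => same
  Position 1: 'a' vs 'c' => DIFFER
  Position 2: 'e' vs 'e' => same
  Position 3: 'a' vs 'c' => DIFFER
  Position 4: 'c' vs 'd' => DIFFER
Positions that differ: 3

3


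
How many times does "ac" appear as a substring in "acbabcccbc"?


Searching for "ac" in "acbabcccbc"
Scanning each position:
  Position 0: "ac" => MATCH
  Position 1: "cb" => no
  Position 2: "ba" => no
  Position 3: "ab" => no
  Position 4: "bc" => no
  Position 5: "cc" => no
  Position 6: "cc" => no
  Position 7: "cb" => no
  Position 8: "bc" => no
Total occurrences: 1

1


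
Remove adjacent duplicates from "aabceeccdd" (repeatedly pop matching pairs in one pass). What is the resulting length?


Input: aabceeccdd
Stack-based adjacent duplicate removal:
  Read 'a': push. Stack: a
  Read 'a': matches stack top 'a' => pop. Stack: (empty)
  Read 'b': push. Stack: b
  Read 'c': push. Stack: bc
  Read 'e': push. Stack: bce
  Read 'e': matches stack top 'e' => pop. Stack: bc
  Read 'c': matches stack top 'c' => pop. Stack: b
  Read 'c': push. Stack: bc
  Read 'd': push. Stack: bcd
  Read 'd': matches stack top 'd' => pop. Stack: bc
Final stack: "bc" (length 2)

2


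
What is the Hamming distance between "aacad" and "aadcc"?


Comparing "aacad" and "aadcc" position by position:
  Position 0: 'a' vs 'a' => same
  Position 1: 'a' vs 'a' => same
  Position 2: 'c' vs 'd' => differ
  Position 3: 'a' vs 'c' => differ
  Position 4: 'd' vs 'c' => differ
Total differences (Hamming distance): 3

3


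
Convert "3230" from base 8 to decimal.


Input: "3230" in base 8
Positional expansion:
  Digit '3' (value 3) x 8^3 = 1536
  Digit '2' (value 2) x 8^2 = 128
  Digit '3' (value 3) x 8^1 = 24
  Digit '0' (value 0) x 8^0 = 0
Sum = 1688

1688


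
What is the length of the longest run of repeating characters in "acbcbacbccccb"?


Input: "acbcbacbccccb"
Scanning for longest run:
  Position 1 ('c'): new char, reset run to 1
  Position 2 ('b'): new char, reset run to 1
  Position 3 ('c'): new char, reset run to 1
  Position 4 ('b'): new char, reset run to 1
  Position 5 ('a'): new char, reset run to 1
  Position 6 ('c'): new char, reset run to 1
  Position 7 ('b'): new char, reset run to 1
  Position 8 ('c'): new char, reset run to 1
  Position 9 ('c'): continues run of 'c', length=2
  Position 10 ('c'): continues run of 'c', length=3
  Position 11 ('c'): continues run of 'c', length=4
  Position 12 ('b'): new char, reset run to 1
Longest run: 'c' with length 4

4


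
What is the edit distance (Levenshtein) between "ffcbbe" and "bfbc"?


Computing edit distance: "ffcbbe" -> "bfbc"
DP table:
           b    f    b    c
      0    1    2    3    4
  f   1    1    1    2    3
  f   2    2    1    2    3
  c   3    3    2    2    2
  b   4    3    3    2    3
  b   5    4    4    3    3
  e   6    5    5    4    4
Edit distance = dp[6][4] = 4

4


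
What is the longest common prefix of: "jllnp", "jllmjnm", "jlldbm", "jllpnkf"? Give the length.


Words: jllnp, jllmjnm, jlldbm, jllpnkf
  Position 0: all 'j' => match
  Position 1: all 'l' => match
  Position 2: all 'l' => match
  Position 3: ('n', 'm', 'd', 'p') => mismatch, stop
LCP = "jll" (length 3)

3


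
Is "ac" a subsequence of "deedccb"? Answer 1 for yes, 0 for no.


Check if "ac" is a subsequence of "deedccb"
Greedy scan:
  Position 0 ('d'): no match needed
  Position 1 ('e'): no match needed
  Position 2 ('e'): no match needed
  Position 3 ('d'): no match needed
  Position 4 ('c'): no match needed
  Position 5 ('c'): no match needed
  Position 6 ('b'): no match needed
Only matched 0/2 characters => not a subsequence

0


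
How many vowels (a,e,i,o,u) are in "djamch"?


Input: djamch
Checking each character:
  'd' at position 0: consonant
  'j' at position 1: consonant
  'a' at position 2: vowel (running total: 1)
  'm' at position 3: consonant
  'c' at position 4: consonant
  'h' at position 5: consonant
Total vowels: 1

1


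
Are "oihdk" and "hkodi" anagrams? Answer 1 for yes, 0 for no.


Strings: "oihdk", "hkodi"
Sorted first:  dhiko
Sorted second: dhiko
Sorted forms match => anagrams

1


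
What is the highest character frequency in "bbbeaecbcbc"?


Input: bbbeaecbcbc
Character counts:
  'a': 1
  'b': 5
  'c': 3
  'e': 2
Maximum frequency: 5

5


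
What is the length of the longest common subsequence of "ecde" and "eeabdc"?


LCS of "ecde" and "eeabdc"
DP table:
           e    e    a    b    d    c
      0    0    0    0    0    0    0
  e   0    1    1    1    1    1    1
  c   0    1    1    1    1    1    2
  d   0    1    1    1    1    2    2
  e   0    1    2    2    2    2    2
LCS length = dp[4][6] = 2

2


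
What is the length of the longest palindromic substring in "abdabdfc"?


Input: "abdabdfc"
Checking substrings for palindromes:
  No multi-char palindromic substrings found
Longest palindromic substring: "a" with length 1

1


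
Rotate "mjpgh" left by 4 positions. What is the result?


Input: "mjpgh", rotate left by 4
First 4 characters: "mjpg"
Remaining characters: "h"
Concatenate remaining + first: "h" + "mjpg" = "hmjpg"

hmjpg


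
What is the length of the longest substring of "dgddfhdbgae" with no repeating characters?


Input: "dgddfhdbgae"
Sliding window (track last position of each char):
  Position 0 ('d'): window [0,0] length 1 -- new best
  Position 1 ('g'): window [0,1] length 2 -- new best
  Position 2 ('d'): repeat (last at 0), move window start to 1
  Position 2 ('d'): window [1,2] length 2
  Position 3 ('d'): repeat (last at 2), move window start to 3
  Position 3 ('d'): window [3,3] length 1
  Position 4 ('f'): window [3,4] length 2
  Position 5 ('h'): window [3,5] length 3 -- new best
  Position 6 ('d'): repeat (last at 3), move window start to 4
  Position 6 ('d'): window [4,6] length 3
  Position 7 ('b'): window [4,7] length 4 -- new best
  Position 8 ('g'): window [4,8] length 5 -- new best
  Position 9 ('a'): window [4,9] length 6 -- new best
  Position 10 ('e'): window [4,10] length 7 -- new best
Longest substring with no repeats: "fhdbgae" with length 7

7


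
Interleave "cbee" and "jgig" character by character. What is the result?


Interleaving "cbee" and "jgig":
  Position 0: 'c' from first, 'j' from second => "cj"
  Position 1: 'b' from first, 'g' from second => "bg"
  Position 2: 'e' from first, 'i' from second => "ei"
  Position 3: 'e' from first, 'g' from second => "eg"
Result: cjbgeieg

cjbgeieg


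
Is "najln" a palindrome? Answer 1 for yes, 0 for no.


Input: najln
Reversed: nljan
  Compare pos 0 ('n') with pos 4 ('n'): match
  Compare pos 1 ('a') with pos 3 ('l'): MISMATCH
Result: not a palindrome

0


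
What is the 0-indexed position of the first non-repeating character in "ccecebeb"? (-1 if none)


Input: ccecebeb
Character frequencies:
  'b': 2
  'c': 3
  'e': 3
Scanning left to right for freq == 1:
  Position 0 ('c'): freq=3, skip
  Position 1 ('c'): freq=3, skip
  Position 2 ('e'): freq=3, skip
  Position 3 ('c'): freq=3, skip
  Position 4 ('e'): freq=3, skip
  Position 5 ('b'): freq=2, skip
  Position 6 ('e'): freq=3, skip
  Position 7 ('b'): freq=2, skip
  No unique character found => answer = -1

-1


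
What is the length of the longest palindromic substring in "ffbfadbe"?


Input: "ffbfadbe"
Checking substrings for palindromes:
  [1:4] "fbf" (len 3) => palindrome
  [0:2] "ff" (len 2) => palindrome
Longest palindromic substring: "fbf" with length 3

3


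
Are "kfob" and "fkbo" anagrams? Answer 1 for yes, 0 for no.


Strings: "kfob", "fkbo"
Sorted first:  bfko
Sorted second: bfko
Sorted forms match => anagrams

1


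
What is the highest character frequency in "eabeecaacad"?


Input: eabeecaacad
Character counts:
  'a': 4
  'b': 1
  'c': 2
  'd': 1
  'e': 3
Maximum frequency: 4

4


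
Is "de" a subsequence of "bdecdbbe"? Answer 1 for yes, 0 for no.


Check if "de" is a subsequence of "bdecdbbe"
Greedy scan:
  Position 0 ('b'): no match needed
  Position 1 ('d'): matches sub[0] = 'd'
  Position 2 ('e'): matches sub[1] = 'e'
  Position 3 ('c'): no match needed
  Position 4 ('d'): no match needed
  Position 5 ('b'): no match needed
  Position 6 ('b'): no match needed
  Position 7 ('e'): no match needed
All 2 characters matched => is a subsequence

1


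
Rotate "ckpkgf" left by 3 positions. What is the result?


Input: "ckpkgf", rotate left by 3
First 3 characters: "ckp"
Remaining characters: "kgf"
Concatenate remaining + first: "kgf" + "ckp" = "kgfckp"

kgfckp


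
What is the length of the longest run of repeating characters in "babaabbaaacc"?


Input: "babaabbaaacc"
Scanning for longest run:
  Position 1 ('a'): new char, reset run to 1
  Position 2 ('b'): new char, reset run to 1
  Position 3 ('a'): new char, reset run to 1
  Position 4 ('a'): continues run of 'a', length=2
  Position 5 ('b'): new char, reset run to 1
  Position 6 ('b'): continues run of 'b', length=2
  Position 7 ('a'): new char, reset run to 1
  Position 8 ('a'): continues run of 'a', length=2
  Position 9 ('a'): continues run of 'a', length=3
  Position 10 ('c'): new char, reset run to 1
  Position 11 ('c'): continues run of 'c', length=2
Longest run: 'a' with length 3

3


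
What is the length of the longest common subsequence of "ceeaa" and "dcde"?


LCS of "ceeaa" and "dcde"
DP table:
           d    c    d    e
      0    0    0    0    0
  c   0    0    1    1    1
  e   0    0    1    1    2
  e   0    0    1    1    2
  a   0    0    1    1    2
  a   0    0    1    1    2
LCS length = dp[5][4] = 2

2


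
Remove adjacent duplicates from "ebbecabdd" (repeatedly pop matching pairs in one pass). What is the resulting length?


Input: ebbecabdd
Stack-based adjacent duplicate removal:
  Read 'e': push. Stack: e
  Read 'b': push. Stack: eb
  Read 'b': matches stack top 'b' => pop. Stack: e
  Read 'e': matches stack top 'e' => pop. Stack: (empty)
  Read 'c': push. Stack: c
  Read 'a': push. Stack: ca
  Read 'b': push. Stack: cab
  Read 'd': push. Stack: cabd
  Read 'd': matches stack top 'd' => pop. Stack: cab
Final stack: "cab" (length 3)

3


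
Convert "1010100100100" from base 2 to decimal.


Input: "1010100100100" in base 2
Positional expansion:
  Digit '1' (value 1) x 2^12 = 4096
  Digit '0' (value 0) x 2^11 = 0
  Digit '1' (value 1) x 2^10 = 1024
  Digit '0' (value 0) x 2^9 = 0
  Digit '1' (value 1) x 2^8 = 256
  Digit '0' (value 0) x 2^7 = 0
  Digit '0' (value 0) x 2^6 = 0
  Digit '1' (value 1) x 2^5 = 32
  Digit '0' (value 0) x 2^4 = 0
  Digit '0' (value 0) x 2^3 = 0
  Digit '1' (value 1) x 2^2 = 4
  Digit '0' (value 0) x 2^1 = 0
  Digit '0' (value 0) x 2^0 = 0
Sum = 5412

5412


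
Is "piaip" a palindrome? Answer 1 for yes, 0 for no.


Input: piaip
Reversed: piaip
  Compare pos 0 ('p') with pos 4 ('p'): match
  Compare pos 1 ('i') with pos 3 ('i'): match
Result: palindrome

1


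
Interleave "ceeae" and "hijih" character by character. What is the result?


Interleaving "ceeae" and "hijih":
  Position 0: 'c' from first, 'h' from second => "ch"
  Position 1: 'e' from first, 'i' from second => "ei"
  Position 2: 'e' from first, 'j' from second => "ej"
  Position 3: 'a' from first, 'i' from second => "ai"
  Position 4: 'e' from first, 'h' from second => "eh"
Result: cheiejaieh

cheiejaieh


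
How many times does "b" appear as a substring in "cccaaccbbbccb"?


Searching for "b" in "cccaaccbbbccb"
Scanning each position:
  Position 0: "c" => no
  Position 1: "c" => no
  Position 2: "c" => no
  Position 3: "a" => no
  Position 4: "a" => no
  Position 5: "c" => no
  Position 6: "c" => no
  Position 7: "b" => MATCH
  Position 8: "b" => MATCH
  Position 9: "b" => MATCH
  Position 10: "c" => no
  Position 11: "c" => no
  Position 12: "b" => MATCH
Total occurrences: 4

4


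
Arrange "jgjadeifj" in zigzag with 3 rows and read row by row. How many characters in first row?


Zigzag "jgjadeifj" into 3 rows:
Placing characters:
  'j' => row 0
  'g' => row 1
  'j' => row 2
  'a' => row 1
  'd' => row 0
  'e' => row 1
  'i' => row 2
  'f' => row 1
  'j' => row 0
Rows:
  Row 0: "jdj"
  Row 1: "gaef"
  Row 2: "ji"
First row length: 3

3


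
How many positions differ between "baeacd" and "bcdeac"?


Comparing "baeacd" and "bcdeac" position by position:
  Position 0: 'b' vs 'b' => same
  Position 1: 'a' vs 'c' => DIFFER
  Position 2: 'e' vs 'd' => DIFFER
  Position 3: 'a' vs 'e' => DIFFER
  Position 4: 'c' vs 'a' => DIFFER
  Position 5: 'd' vs 'c' => DIFFER
Positions that differ: 5

5


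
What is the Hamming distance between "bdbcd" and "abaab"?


Comparing "bdbcd" and "abaab" position by position:
  Position 0: 'b' vs 'a' => differ
  Position 1: 'd' vs 'b' => differ
  Position 2: 'b' vs 'a' => differ
  Position 3: 'c' vs 'a' => differ
  Position 4: 'd' vs 'b' => differ
Total differences (Hamming distance): 5

5


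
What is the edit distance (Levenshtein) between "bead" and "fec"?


Computing edit distance: "bead" -> "fec"
DP table:
           f    e    c
      0    1    2    3
  b   1    1    2    3
  e   2    2    1    2
  a   3    3    2    2
  d   4    4    3    3
Edit distance = dp[4][3] = 3

3


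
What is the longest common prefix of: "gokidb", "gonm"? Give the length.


Words: gokidb, gonm
  Position 0: all 'g' => match
  Position 1: all 'o' => match
  Position 2: ('k', 'n') => mismatch, stop
LCP = "go" (length 2)

2


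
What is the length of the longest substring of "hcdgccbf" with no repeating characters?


Input: "hcdgccbf"
Sliding window (track last position of each char):
  Position 0 ('h'): window [0,0] length 1 -- new best
  Position 1 ('c'): window [0,1] length 2 -- new best
  Position 2 ('d'): window [0,2] length 3 -- new best
  Position 3 ('g'): window [0,3] length 4 -- new best
  Position 4 ('c'): repeat (last at 1), move window start to 2
  Position 4 ('c'): window [2,4] length 3
  Position 5 ('c'): repeat (last at 4), move window start to 5
  Position 5 ('c'): window [5,5] length 1
  Position 6 ('b'): window [5,6] length 2
  Position 7 ('f'): window [5,7] length 3
Longest substring with no repeats: "hcdg" with length 4

4


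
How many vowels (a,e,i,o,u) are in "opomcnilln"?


Input: opomcnilln
Checking each character:
  'o' at position 0: vowel (running total: 1)
  'p' at position 1: consonant
  'o' at position 2: vowel (running total: 2)
  'm' at position 3: consonant
  'c' at position 4: consonant
  'n' at position 5: consonant
  'i' at position 6: vowel (running total: 3)
  'l' at position 7: consonant
  'l' at position 8: consonant
  'n' at position 9: consonant
Total vowels: 3

3


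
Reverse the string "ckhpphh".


Input: ckhpphh
Reading characters right to left:
  Position 6: 'h'
  Position 5: 'h'
  Position 4: 'p'
  Position 3: 'p'
  Position 2: 'h'
  Position 1: 'k'
  Position 0: 'c'
Reversed: hhpphkc

hhpphkc


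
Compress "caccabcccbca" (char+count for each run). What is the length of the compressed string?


Input: caccabcccbca
Runs:
  'c' x 1 => "c1"
  'a' x 1 => "a1"
  'c' x 2 => "c2"
  'a' x 1 => "a1"
  'b' x 1 => "b1"
  'c' x 3 => "c3"
  'b' x 1 => "b1"
  'c' x 1 => "c1"
  'a' x 1 => "a1"
Compressed: "c1a1c2a1b1c3b1c1a1"
Compressed length: 18

18


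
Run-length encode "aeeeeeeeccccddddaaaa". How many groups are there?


Input: aeeeeeeeccccddddaaaa
Scanning for consecutive runs:
  Group 1: 'a' x 1 (positions 0-0)
  Group 2: 'e' x 7 (positions 1-7)
  Group 3: 'c' x 4 (positions 8-11)
  Group 4: 'd' x 4 (positions 12-15)
  Group 5: 'a' x 4 (positions 16-19)
Total groups: 5

5


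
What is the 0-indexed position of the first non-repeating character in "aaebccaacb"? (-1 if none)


Input: aaebccaacb
Character frequencies:
  'a': 4
  'b': 2
  'c': 3
  'e': 1
Scanning left to right for freq == 1:
  Position 0 ('a'): freq=4, skip
  Position 1 ('a'): freq=4, skip
  Position 2 ('e'): unique! => answer = 2

2


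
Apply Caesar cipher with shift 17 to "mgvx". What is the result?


Caesar cipher: shift "mgvx" by 17
  'm' (pos 12) + 17 = pos 3 = 'd'
  'g' (pos 6) + 17 = pos 23 = 'x'
  'v' (pos 21) + 17 = pos 12 = 'm'
  'x' (pos 23) + 17 = pos 14 = 'o'
Result: dxmo

dxmo


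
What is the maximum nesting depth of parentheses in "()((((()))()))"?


Input: "()((((()))()))"
Tracking depth:
  Position 0 '(': depth becomes 1
  Position 1 ')': depth becomes 0
  Position 2 '(': depth becomes 1
  Position 3 '(': depth becomes 2
  Position 4 '(': depth becomes 3
  Position 5 '(': depth becomes 4
  Position 6 '(': depth becomes 5
  Position 7 ')': depth becomes 4
  Position 8 ')': depth becomes 3
  Position 9 ')': depth becomes 2
  Position 10 '(': depth becomes 3
  Position 11 ')': depth becomes 2
  Position 12 ')': depth becomes 1
  Position 13 ')': depth becomes 0
Maximum depth reached: 5

5


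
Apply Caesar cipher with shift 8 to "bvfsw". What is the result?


Caesar cipher: shift "bvfsw" by 8
  'b' (pos 1) + 8 = pos 9 = 'j'
  'v' (pos 21) + 8 = pos 3 = 'd'
  'f' (pos 5) + 8 = pos 13 = 'n'
  's' (pos 18) + 8 = pos 0 = 'a'
  'w' (pos 22) + 8 = pos 4 = 'e'
Result: jdnae

jdnae


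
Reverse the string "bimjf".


Input: bimjf
Reading characters right to left:
  Position 4: 'f'
  Position 3: 'j'
  Position 2: 'm'
  Position 1: 'i'
  Position 0: 'b'
Reversed: fjmib

fjmib


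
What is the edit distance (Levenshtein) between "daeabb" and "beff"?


Computing edit distance: "daeabb" -> "beff"
DP table:
           b    e    f    f
      0    1    2    3    4
  d   1    1    2    3    4
  a   2    2    2    3    4
  e   3    3    2    3    4
  a   4    4    3    3    4
  b   5    4    4    4    4
  b   6    5    5    5    5
Edit distance = dp[6][4] = 5

5


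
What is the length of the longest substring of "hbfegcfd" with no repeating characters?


Input: "hbfegcfd"
Sliding window (track last position of each char):
  Position 0 ('h'): window [0,0] length 1 -- new best
  Position 1 ('b'): window [0,1] length 2 -- new best
  Position 2 ('f'): window [0,2] length 3 -- new best
  Position 3 ('e'): window [0,3] length 4 -- new best
  Position 4 ('g'): window [0,4] length 5 -- new best
  Position 5 ('c'): window [0,5] length 6 -- new best
  Position 6 ('f'): repeat (last at 2), move window start to 3
  Position 6 ('f'): window [3,6] length 4
  Position 7 ('d'): window [3,7] length 5
Longest substring with no repeats: "hbfegc" with length 6

6


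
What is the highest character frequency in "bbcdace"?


Input: bbcdace
Character counts:
  'a': 1
  'b': 2
  'c': 2
  'd': 1
  'e': 1
Maximum frequency: 2

2


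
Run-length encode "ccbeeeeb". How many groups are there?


Input: ccbeeeeb
Scanning for consecutive runs:
  Group 1: 'c' x 2 (positions 0-1)
  Group 2: 'b' x 1 (positions 2-2)
  Group 3: 'e' x 4 (positions 3-6)
  Group 4: 'b' x 1 (positions 7-7)
Total groups: 4

4


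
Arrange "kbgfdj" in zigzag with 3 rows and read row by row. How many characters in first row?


Zigzag "kbgfdj" into 3 rows:
Placing characters:
  'k' => row 0
  'b' => row 1
  'g' => row 2
  'f' => row 1
  'd' => row 0
  'j' => row 1
Rows:
  Row 0: "kd"
  Row 1: "bfj"
  Row 2: "g"
First row length: 2

2


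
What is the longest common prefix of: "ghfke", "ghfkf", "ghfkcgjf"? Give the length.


Words: ghfke, ghfkf, ghfkcgjf
  Position 0: all 'g' => match
  Position 1: all 'h' => match
  Position 2: all 'f' => match
  Position 3: all 'k' => match
  Position 4: ('e', 'f', 'c') => mismatch, stop
LCP = "ghfk" (length 4)

4


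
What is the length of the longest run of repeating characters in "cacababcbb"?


Input: "cacababcbb"
Scanning for longest run:
  Position 1 ('a'): new char, reset run to 1
  Position 2 ('c'): new char, reset run to 1
  Position 3 ('a'): new char, reset run to 1
  Position 4 ('b'): new char, reset run to 1
  Position 5 ('a'): new char, reset run to 1
  Position 6 ('b'): new char, reset run to 1
  Position 7 ('c'): new char, reset run to 1
  Position 8 ('b'): new char, reset run to 1
  Position 9 ('b'): continues run of 'b', length=2
Longest run: 'b' with length 2

2


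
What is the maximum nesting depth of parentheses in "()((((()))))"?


Input: "()((((()))))"
Tracking depth:
  Position 0 '(': depth becomes 1
  Position 1 ')': depth becomes 0
  Position 2 '(': depth becomes 1
  Position 3 '(': depth becomes 2
  Position 4 '(': depth becomes 3
  Position 5 '(': depth becomes 4
  Position 6 '(': depth becomes 5
  Position 7 ')': depth becomes 4
  Position 8 ')': depth becomes 3
  Position 9 ')': depth becomes 2
  Position 10 ')': depth becomes 1
  Position 11 ')': depth becomes 0
Maximum depth reached: 5

5


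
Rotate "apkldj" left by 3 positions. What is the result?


Input: "apkldj", rotate left by 3
First 3 characters: "apk"
Remaining characters: "ldj"
Concatenate remaining + first: "ldj" + "apk" = "ldjapk"

ldjapk


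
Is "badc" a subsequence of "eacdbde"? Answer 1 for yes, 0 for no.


Check if "badc" is a subsequence of "eacdbde"
Greedy scan:
  Position 0 ('e'): no match needed
  Position 1 ('a'): no match needed
  Position 2 ('c'): no match needed
  Position 3 ('d'): no match needed
  Position 4 ('b'): matches sub[0] = 'b'
  Position 5 ('d'): no match needed
  Position 6 ('e'): no match needed
Only matched 1/4 characters => not a subsequence

0


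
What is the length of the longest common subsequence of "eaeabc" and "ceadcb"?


LCS of "eaeabc" and "ceadcb"
DP table:
           c    e    a    d    c    b
      0    0    0    0    0    0    0
  e   0    0    1    1    1    1    1
  a   0    0    1    2    2    2    2
  e   0    0    1    2    2    2    2
  a   0    0    1    2    2    2    2
  b   0    0    1    2    2    2    3
  c   0    1    1    2    2    3    3
LCS length = dp[6][6] = 3

3


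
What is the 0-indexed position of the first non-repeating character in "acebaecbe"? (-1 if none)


Input: acebaecbe
Character frequencies:
  'a': 2
  'b': 2
  'c': 2
  'e': 3
Scanning left to right for freq == 1:
  Position 0 ('a'): freq=2, skip
  Position 1 ('c'): freq=2, skip
  Position 2 ('e'): freq=3, skip
  Position 3 ('b'): freq=2, skip
  Position 4 ('a'): freq=2, skip
  Position 5 ('e'): freq=3, skip
  Position 6 ('c'): freq=2, skip
  Position 7 ('b'): freq=2, skip
  Position 8 ('e'): freq=3, skip
  No unique character found => answer = -1

-1


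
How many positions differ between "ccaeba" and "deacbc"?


Comparing "ccaeba" and "deacbc" position by position:
  Position 0: 'c' vs 'd' => DIFFER
  Position 1: 'c' vs 'e' => DIFFER
  Position 2: 'a' vs 'a' => same
  Position 3: 'e' vs 'c' => DIFFER
  Position 4: 'b' vs 'b' => same
  Position 5: 'a' vs 'c' => DIFFER
Positions that differ: 4

4


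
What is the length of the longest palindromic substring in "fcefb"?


Input: "fcefb"
Checking substrings for palindromes:
  No multi-char palindromic substrings found
Longest palindromic substring: "f" with length 1

1


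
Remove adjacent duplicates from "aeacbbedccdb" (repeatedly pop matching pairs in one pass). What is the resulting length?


Input: aeacbbedccdb
Stack-based adjacent duplicate removal:
  Read 'a': push. Stack: a
  Read 'e': push. Stack: ae
  Read 'a': push. Stack: aea
  Read 'c': push. Stack: aeac
  Read 'b': push. Stack: aeacb
  Read 'b': matches stack top 'b' => pop. Stack: aeac
  Read 'e': push. Stack: aeace
  Read 'd': push. Stack: aeaced
  Read 'c': push. Stack: aeacedc
  Read 'c': matches stack top 'c' => pop. Stack: aeaced
  Read 'd': matches stack top 'd' => pop. Stack: aeace
  Read 'b': push. Stack: aeaceb
Final stack: "aeaceb" (length 6)

6


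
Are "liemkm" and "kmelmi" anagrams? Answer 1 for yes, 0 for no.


Strings: "liemkm", "kmelmi"
Sorted first:  eiklmm
Sorted second: eiklmm
Sorted forms match => anagrams

1


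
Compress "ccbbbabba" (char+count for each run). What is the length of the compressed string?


Input: ccbbbabba
Runs:
  'c' x 2 => "c2"
  'b' x 3 => "b3"
  'a' x 1 => "a1"
  'b' x 2 => "b2"
  'a' x 1 => "a1"
Compressed: "c2b3a1b2a1"
Compressed length: 10

10


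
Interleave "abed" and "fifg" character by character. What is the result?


Interleaving "abed" and "fifg":
  Position 0: 'a' from first, 'f' from second => "af"
  Position 1: 'b' from first, 'i' from second => "bi"
  Position 2: 'e' from first, 'f' from second => "ef"
  Position 3: 'd' from first, 'g' from second => "dg"
Result: afbiefdg

afbiefdg


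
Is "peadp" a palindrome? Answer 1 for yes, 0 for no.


Input: peadp
Reversed: pdaep
  Compare pos 0 ('p') with pos 4 ('p'): match
  Compare pos 1 ('e') with pos 3 ('d'): MISMATCH
Result: not a palindrome

0


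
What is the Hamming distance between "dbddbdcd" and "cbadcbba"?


Comparing "dbddbdcd" and "cbadcbba" position by position:
  Position 0: 'd' vs 'c' => differ
  Position 1: 'b' vs 'b' => same
  Position 2: 'd' vs 'a' => differ
  Position 3: 'd' vs 'd' => same
  Position 4: 'b' vs 'c' => differ
  Position 5: 'd' vs 'b' => differ
  Position 6: 'c' vs 'b' => differ
  Position 7: 'd' vs 'a' => differ
Total differences (Hamming distance): 6

6


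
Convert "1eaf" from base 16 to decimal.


Input: "1eaf" in base 16
Positional expansion:
  Digit '1' (value 1) x 16^3 = 4096
  Digit 'e' (value 14) x 16^2 = 3584
  Digit 'a' (value 10) x 16^1 = 160
  Digit 'f' (value 15) x 16^0 = 15
Sum = 7855

7855


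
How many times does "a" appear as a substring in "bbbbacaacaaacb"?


Searching for "a" in "bbbbacaacaaacb"
Scanning each position:
  Position 0: "b" => no
  Position 1: "b" => no
  Position 2: "b" => no
  Position 3: "b" => no
  Position 4: "a" => MATCH
  Position 5: "c" => no
  Position 6: "a" => MATCH
  Position 7: "a" => MATCH
  Position 8: "c" => no
  Position 9: "a" => MATCH
  Position 10: "a" => MATCH
  Position 11: "a" => MATCH
  Position 12: "c" => no
  Position 13: "b" => no
Total occurrences: 6

6


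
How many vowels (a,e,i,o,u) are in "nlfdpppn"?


Input: nlfdpppn
Checking each character:
  'n' at position 0: consonant
  'l' at position 1: consonant
  'f' at position 2: consonant
  'd' at position 3: consonant
  'p' at position 4: consonant
  'p' at position 5: consonant
  'p' at position 6: consonant
  'n' at position 7: consonant
Total vowels: 0

0


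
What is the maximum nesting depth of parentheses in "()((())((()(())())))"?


Input: "()((())((()(())())))"
Tracking depth:
  Position 0 '(': depth becomes 1
  Position 1 ')': depth becomes 0
  Position 2 '(': depth becomes 1
  Position 3 '(': depth becomes 2
  Position 4 '(': depth becomes 3
  Position 5 ')': depth becomes 2
  Position 6 ')': depth becomes 1
  Position 7 '(': depth becomes 2
  Position 8 '(': depth becomes 3
  Position 9 '(': depth becomes 4
  Position 10 ')': depth becomes 3
  Position 11 '(': depth becomes 4
  Position 12 '(': depth becomes 5
  Position 13 ')': depth becomes 4
  Position 14 ')': depth becomes 3
  Position 15 '(': depth becomes 4
  Position 16 ')': depth becomes 3
  Position 17 ')': depth becomes 2
  Position 18 ')': depth becomes 1
  Position 19 ')': depth becomes 0
Maximum depth reached: 5

5


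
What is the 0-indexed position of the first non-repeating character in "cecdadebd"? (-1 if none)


Input: cecdadebd
Character frequencies:
  'a': 1
  'b': 1
  'c': 2
  'd': 3
  'e': 2
Scanning left to right for freq == 1:
  Position 0 ('c'): freq=2, skip
  Position 1 ('e'): freq=2, skip
  Position 2 ('c'): freq=2, skip
  Position 3 ('d'): freq=3, skip
  Position 4 ('a'): unique! => answer = 4

4


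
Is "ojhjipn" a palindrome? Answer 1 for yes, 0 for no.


Input: ojhjipn
Reversed: npijhjo
  Compare pos 0 ('o') with pos 6 ('n'): MISMATCH
  Compare pos 1 ('j') with pos 5 ('p'): MISMATCH
  Compare pos 2 ('h') with pos 4 ('i'): MISMATCH
Result: not a palindrome

0


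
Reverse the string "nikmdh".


Input: nikmdh
Reading characters right to left:
  Position 5: 'h'
  Position 4: 'd'
  Position 3: 'm'
  Position 2: 'k'
  Position 1: 'i'
  Position 0: 'n'
Reversed: hdmkin

hdmkin


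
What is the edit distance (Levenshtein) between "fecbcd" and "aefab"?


Computing edit distance: "fecbcd" -> "aefab"
DP table:
           a    e    f    a    b
      0    1    2    3    4    5
  f   1    1    2    2    3    4
  e   2    2    1    2    3    4
  c   3    3    2    2    3    4
  b   4    4    3    3    3    3
  c   5    5    4    4    4    4
  d   6    6    5    5    5    5
Edit distance = dp[6][5] = 5

5


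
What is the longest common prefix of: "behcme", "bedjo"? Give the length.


Words: behcme, bedjo
  Position 0: all 'b' => match
  Position 1: all 'e' => match
  Position 2: ('h', 'd') => mismatch, stop
LCP = "be" (length 2)

2


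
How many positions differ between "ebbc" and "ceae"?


Comparing "ebbc" and "ceae" position by position:
  Position 0: 'e' vs 'c' => DIFFER
  Position 1: 'b' vs 'e' => DIFFER
  Position 2: 'b' vs 'a' => DIFFER
  Position 3: 'c' vs 'e' => DIFFER
Positions that differ: 4

4


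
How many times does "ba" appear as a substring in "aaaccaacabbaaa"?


Searching for "ba" in "aaaccaacabbaaa"
Scanning each position:
  Position 0: "aa" => no
  Position 1: "aa" => no
  Position 2: "ac" => no
  Position 3: "cc" => no
  Position 4: "ca" => no
  Position 5: "aa" => no
  Position 6: "ac" => no
  Position 7: "ca" => no
  Position 8: "ab" => no
  Position 9: "bb" => no
  Position 10: "ba" => MATCH
  Position 11: "aa" => no
  Position 12: "aa" => no
Total occurrences: 1

1


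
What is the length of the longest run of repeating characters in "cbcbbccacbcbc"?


Input: "cbcbbccacbcbc"
Scanning for longest run:
  Position 1 ('b'): new char, reset run to 1
  Position 2 ('c'): new char, reset run to 1
  Position 3 ('b'): new char, reset run to 1
  Position 4 ('b'): continues run of 'b', length=2
  Position 5 ('c'): new char, reset run to 1
  Position 6 ('c'): continues run of 'c', length=2
  Position 7 ('a'): new char, reset run to 1
  Position 8 ('c'): new char, reset run to 1
  Position 9 ('b'): new char, reset run to 1
  Position 10 ('c'): new char, reset run to 1
  Position 11 ('b'): new char, reset run to 1
  Position 12 ('c'): new char, reset run to 1
Longest run: 'b' with length 2

2


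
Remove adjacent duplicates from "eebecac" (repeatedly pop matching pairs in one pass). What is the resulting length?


Input: eebecac
Stack-based adjacent duplicate removal:
  Read 'e': push. Stack: e
  Read 'e': matches stack top 'e' => pop. Stack: (empty)
  Read 'b': push. Stack: b
  Read 'e': push. Stack: be
  Read 'c': push. Stack: bec
  Read 'a': push. Stack: beca
  Read 'c': push. Stack: becac
Final stack: "becac" (length 5)

5


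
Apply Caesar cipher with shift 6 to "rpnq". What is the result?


Caesar cipher: shift "rpnq" by 6
  'r' (pos 17) + 6 = pos 23 = 'x'
  'p' (pos 15) + 6 = pos 21 = 'v'
  'n' (pos 13) + 6 = pos 19 = 't'
  'q' (pos 16) + 6 = pos 22 = 'w'
Result: xvtw

xvtw


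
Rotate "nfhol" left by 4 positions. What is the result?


Input: "nfhol", rotate left by 4
First 4 characters: "nfho"
Remaining characters: "l"
Concatenate remaining + first: "l" + "nfho" = "lnfho"

lnfho


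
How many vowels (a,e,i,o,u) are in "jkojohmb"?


Input: jkojohmb
Checking each character:
  'j' at position 0: consonant
  'k' at position 1: consonant
  'o' at position 2: vowel (running total: 1)
  'j' at position 3: consonant
  'o' at position 4: vowel (running total: 2)
  'h' at position 5: consonant
  'm' at position 6: consonant
  'b' at position 7: consonant
Total vowels: 2

2


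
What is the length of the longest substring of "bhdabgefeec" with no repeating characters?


Input: "bhdabgefeec"
Sliding window (track last position of each char):
  Position 0 ('b'): window [0,0] length 1 -- new best
  Position 1 ('h'): window [0,1] length 2 -- new best
  Position 2 ('d'): window [0,2] length 3 -- new best
  Position 3 ('a'): window [0,3] length 4 -- new best
  Position 4 ('b'): repeat (last at 0), move window start to 1
  Position 4 ('b'): window [1,4] length 4
  Position 5 ('g'): window [1,5] length 5 -- new best
  Position 6 ('e'): window [1,6] length 6 -- new best
  Position 7 ('f'): window [1,7] length 7 -- new best
  Position 8 ('e'): repeat (last at 6), move window start to 7
  Position 8 ('e'): window [7,8] length 2
  Position 9 ('e'): repeat (last at 8), move window start to 9
  Position 9 ('e'): window [9,9] length 1
  Position 10 ('c'): window [9,10] length 2
Longest substring with no repeats: "hdabgef" with length 7

7


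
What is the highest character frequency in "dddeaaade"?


Input: dddeaaade
Character counts:
  'a': 3
  'd': 4
  'e': 2
Maximum frequency: 4

4


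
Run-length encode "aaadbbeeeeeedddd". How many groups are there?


Input: aaadbbeeeeeedddd
Scanning for consecutive runs:
  Group 1: 'a' x 3 (positions 0-2)
  Group 2: 'd' x 1 (positions 3-3)
  Group 3: 'b' x 2 (positions 4-5)
  Group 4: 'e' x 6 (positions 6-11)
  Group 5: 'd' x 4 (positions 12-15)
Total groups: 5

5


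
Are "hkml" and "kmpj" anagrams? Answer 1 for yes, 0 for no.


Strings: "hkml", "kmpj"
Sorted first:  hklm
Sorted second: jkmp
Differ at position 0: 'h' vs 'j' => not anagrams

0


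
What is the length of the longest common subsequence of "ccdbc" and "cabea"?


LCS of "ccdbc" and "cabea"
DP table:
           c    a    b    e    a
      0    0    0    0    0    0
  c   0    1    1    1    1    1
  c   0    1    1    1    1    1
  d   0    1    1    1    1    1
  b   0    1    1    2    2    2
  c   0    1    1    2    2    2
LCS length = dp[5][5] = 2

2


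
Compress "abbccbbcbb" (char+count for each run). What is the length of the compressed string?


Input: abbccbbcbb
Runs:
  'a' x 1 => "a1"
  'b' x 2 => "b2"
  'c' x 2 => "c2"
  'b' x 2 => "b2"
  'c' x 1 => "c1"
  'b' x 2 => "b2"
Compressed: "a1b2c2b2c1b2"
Compressed length: 12

12


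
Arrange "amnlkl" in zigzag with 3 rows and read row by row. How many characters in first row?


Zigzag "amnlkl" into 3 rows:
Placing characters:
  'a' => row 0
  'm' => row 1
  'n' => row 2
  'l' => row 1
  'k' => row 0
  'l' => row 1
Rows:
  Row 0: "ak"
  Row 1: "mll"
  Row 2: "n"
First row length: 2

2


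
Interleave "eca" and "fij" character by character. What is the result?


Interleaving "eca" and "fij":
  Position 0: 'e' from first, 'f' from second => "ef"
  Position 1: 'c' from first, 'i' from second => "ci"
  Position 2: 'a' from first, 'j' from second => "aj"
Result: efciaj

efciaj


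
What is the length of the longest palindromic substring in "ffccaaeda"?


Input: "ffccaaeda"
Checking substrings for palindromes:
  [0:2] "ff" (len 2) => palindrome
  [2:4] "cc" (len 2) => palindrome
  [4:6] "aa" (len 2) => palindrome
Longest palindromic substring: "ff" with length 2

2


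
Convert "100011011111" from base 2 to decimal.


Input: "100011011111" in base 2
Positional expansion:
  Digit '1' (value 1) x 2^11 = 2048
  Digit '0' (value 0) x 2^10 = 0
  Digit '0' (value 0) x 2^9 = 0
  Digit '0' (value 0) x 2^8 = 0
  Digit '1' (value 1) x 2^7 = 128
  Digit '1' (value 1) x 2^6 = 64
  Digit '0' (value 0) x 2^5 = 0
  Digit '1' (value 1) x 2^4 = 16
  Digit '1' (value 1) x 2^3 = 8
  Digit '1' (value 1) x 2^2 = 4
  Digit '1' (value 1) x 2^1 = 2
  Digit '1' (value 1) x 2^0 = 1
Sum = 2271

2271


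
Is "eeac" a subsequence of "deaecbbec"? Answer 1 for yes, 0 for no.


Check if "eeac" is a subsequence of "deaecbbec"
Greedy scan:
  Position 0 ('d'): no match needed
  Position 1 ('e'): matches sub[0] = 'e'
  Position 2 ('a'): no match needed
  Position 3 ('e'): matches sub[1] = 'e'
  Position 4 ('c'): no match needed
  Position 5 ('b'): no match needed
  Position 6 ('b'): no match needed
  Position 7 ('e'): no match needed
  Position 8 ('c'): no match needed
Only matched 2/4 characters => not a subsequence

0


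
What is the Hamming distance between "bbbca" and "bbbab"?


Comparing "bbbca" and "bbbab" position by position:
  Position 0: 'b' vs 'b' => same
  Position 1: 'b' vs 'b' => same
  Position 2: 'b' vs 'b' => same
  Position 3: 'c' vs 'a' => differ
  Position 4: 'a' vs 'b' => differ
Total differences (Hamming distance): 2

2


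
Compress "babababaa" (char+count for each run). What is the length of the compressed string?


Input: babababaa
Runs:
  'b' x 1 => "b1"
  'a' x 1 => "a1"
  'b' x 1 => "b1"
  'a' x 1 => "a1"
  'b' x 1 => "b1"
  'a' x 1 => "a1"
  'b' x 1 => "b1"
  'a' x 2 => "a2"
Compressed: "b1a1b1a1b1a1b1a2"
Compressed length: 16

16


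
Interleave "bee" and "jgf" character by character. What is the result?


Interleaving "bee" and "jgf":
  Position 0: 'b' from first, 'j' from second => "bj"
  Position 1: 'e' from first, 'g' from second => "eg"
  Position 2: 'e' from first, 'f' from second => "ef"
Result: bjegef

bjegef


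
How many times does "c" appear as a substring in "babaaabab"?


Searching for "c" in "babaaabab"
Scanning each position:
  Position 0: "b" => no
  Position 1: "a" => no
  Position 2: "b" => no
  Position 3: "a" => no
  Position 4: "a" => no
  Position 5: "a" => no
  Position 6: "b" => no
  Position 7: "a" => no
  Position 8: "b" => no
Total occurrences: 0

0


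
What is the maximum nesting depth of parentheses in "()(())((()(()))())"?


Input: "()(())((()(()))())"
Tracking depth:
  Position 0 '(': depth becomes 1
  Position 1 ')': depth becomes 0
  Position 2 '(': depth becomes 1
  Position 3 '(': depth becomes 2
  Position 4 ')': depth becomes 1
  Position 5 ')': depth becomes 0
  Position 6 '(': depth becomes 1
  Position 7 '(': depth becomes 2
  Position 8 '(': depth becomes 3
  Position 9 ')': depth becomes 2
  Position 10 '(': depth becomes 3
  Position 11 '(': depth becomes 4
  Position 12 ')': depth becomes 3
  Position 13 ')': depth becomes 2
  Position 14 ')': depth becomes 1
  Position 15 '(': depth becomes 2
  Position 16 ')': depth becomes 1
  Position 17 ')': depth becomes 0
Maximum depth reached: 4

4


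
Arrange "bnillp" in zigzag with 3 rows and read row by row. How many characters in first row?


Zigzag "bnillp" into 3 rows:
Placing characters:
  'b' => row 0
  'n' => row 1
  'i' => row 2
  'l' => row 1
  'l' => row 0
  'p' => row 1
Rows:
  Row 0: "bl"
  Row 1: "nlp"
  Row 2: "i"
First row length: 2

2


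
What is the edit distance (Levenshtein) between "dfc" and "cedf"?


Computing edit distance: "dfc" -> "cedf"
DP table:
           c    e    d    f
      0    1    2    3    4
  d   1    1    2    2    3
  f   2    2    2    3    2
  c   3    2    3    3    3
Edit distance = dp[3][4] = 3

3


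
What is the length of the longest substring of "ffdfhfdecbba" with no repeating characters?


Input: "ffdfhfdecbba"
Sliding window (track last position of each char):
  Position 0 ('f'): window [0,0] length 1 -- new best
  Position 1 ('f'): repeat (last at 0), move window start to 1
  Position 1 ('f'): window [1,1] length 1
  Position 2 ('d'): window [1,2] length 2 -- new best
  Position 3 ('f'): repeat (last at 1), move window start to 2
  Position 3 ('f'): window [2,3] length 2
  Position 4 ('h'): window [2,4] length 3 -- new best
  Position 5 ('f'): repeat (last at 3), move window start to 4
  Position 5 ('f'): window [4,5] length 2
  Position 6 ('d'): window [4,6] length 3
  Position 7 ('e'): window [4,7] length 4 -- new best
  Position 8 ('c'): window [4,8] length 5 -- new best
  Position 9 ('b'): window [4,9] length 6 -- new best
  Position 10 ('b'): repeat (last at 9), move window start to 10
  Position 10 ('b'): window [10,10] length 1
  Position 11 ('a'): window [10,11] length 2
Longest substring with no repeats: "hfdecb" with length 6

6
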